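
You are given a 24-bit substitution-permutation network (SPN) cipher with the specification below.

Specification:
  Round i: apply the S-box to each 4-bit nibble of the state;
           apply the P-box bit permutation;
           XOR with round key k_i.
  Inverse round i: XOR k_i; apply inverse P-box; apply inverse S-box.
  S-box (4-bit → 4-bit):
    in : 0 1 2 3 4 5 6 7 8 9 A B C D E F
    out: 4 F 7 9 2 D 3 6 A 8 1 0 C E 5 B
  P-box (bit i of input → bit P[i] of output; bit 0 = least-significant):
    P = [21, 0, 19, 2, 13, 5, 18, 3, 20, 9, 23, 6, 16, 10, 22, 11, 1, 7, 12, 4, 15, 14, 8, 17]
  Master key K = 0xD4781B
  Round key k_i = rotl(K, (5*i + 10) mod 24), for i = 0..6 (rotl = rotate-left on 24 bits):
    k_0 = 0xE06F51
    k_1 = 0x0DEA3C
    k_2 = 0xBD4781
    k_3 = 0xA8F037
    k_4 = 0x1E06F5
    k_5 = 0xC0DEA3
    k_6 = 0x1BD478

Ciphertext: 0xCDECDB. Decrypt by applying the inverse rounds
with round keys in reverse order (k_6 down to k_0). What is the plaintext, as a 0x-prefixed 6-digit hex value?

s_0 = ciphertext = 0xCDECDB
s_1 = InvRound(s_0, k_6) = 0x92CE24
s_2 = InvRound(s_1, k_5) = 0x920AB8
s_3 = InvRound(s_2, k_4) = 0xBB8CCD
s_4 = InvRound(s_3, k_3) = 0x81F3FB
s_5 = InvRound(s_4, k_2) = 0xA5431E
s_6 = InvRound(s_5, k_1) = 0xEA906E
s_7 = InvRound(s_6, k_0) = 0x1584FD

0x1584FD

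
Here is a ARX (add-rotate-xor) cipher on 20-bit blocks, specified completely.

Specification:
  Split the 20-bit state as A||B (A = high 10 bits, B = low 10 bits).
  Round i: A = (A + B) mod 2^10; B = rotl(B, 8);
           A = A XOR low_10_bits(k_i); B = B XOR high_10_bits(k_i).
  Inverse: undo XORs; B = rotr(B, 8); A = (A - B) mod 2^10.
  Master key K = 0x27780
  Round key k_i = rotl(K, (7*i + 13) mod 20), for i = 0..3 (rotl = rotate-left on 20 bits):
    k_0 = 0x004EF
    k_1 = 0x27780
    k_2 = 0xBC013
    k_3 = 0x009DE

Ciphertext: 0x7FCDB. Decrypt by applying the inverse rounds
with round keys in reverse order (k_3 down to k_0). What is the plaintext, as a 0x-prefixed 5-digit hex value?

s_0 = ciphertext = 0x7FCDB
s_1 = InvRound(s_0, k_3) = 0x2F764
s_2 = InvRound(s_1, k_2) = 0x97651
s_3 = InvRound(s_2, k_1) = 0xAAF32
s_4 = InvRound(s_3, k_0) = 0x5D4CF

0x5D4CF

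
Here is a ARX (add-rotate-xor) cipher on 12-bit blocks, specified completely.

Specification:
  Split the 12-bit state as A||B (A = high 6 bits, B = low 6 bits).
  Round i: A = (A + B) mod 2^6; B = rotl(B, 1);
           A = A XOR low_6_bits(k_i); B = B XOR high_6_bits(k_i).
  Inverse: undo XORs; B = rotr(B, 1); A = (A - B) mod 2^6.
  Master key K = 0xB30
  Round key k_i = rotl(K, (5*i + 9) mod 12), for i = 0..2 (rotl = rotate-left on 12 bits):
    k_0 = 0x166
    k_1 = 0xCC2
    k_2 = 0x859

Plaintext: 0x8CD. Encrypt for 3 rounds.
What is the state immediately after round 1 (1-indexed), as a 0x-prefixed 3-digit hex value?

0x59F

s_0 = plaintext = 0x8CD
s_1 = Round(s_0, k_0) = 0x59F
s_2 = Round(s_1, k_1) = 0xDCD
s_3 = Round(s_2, k_2) = 0x77B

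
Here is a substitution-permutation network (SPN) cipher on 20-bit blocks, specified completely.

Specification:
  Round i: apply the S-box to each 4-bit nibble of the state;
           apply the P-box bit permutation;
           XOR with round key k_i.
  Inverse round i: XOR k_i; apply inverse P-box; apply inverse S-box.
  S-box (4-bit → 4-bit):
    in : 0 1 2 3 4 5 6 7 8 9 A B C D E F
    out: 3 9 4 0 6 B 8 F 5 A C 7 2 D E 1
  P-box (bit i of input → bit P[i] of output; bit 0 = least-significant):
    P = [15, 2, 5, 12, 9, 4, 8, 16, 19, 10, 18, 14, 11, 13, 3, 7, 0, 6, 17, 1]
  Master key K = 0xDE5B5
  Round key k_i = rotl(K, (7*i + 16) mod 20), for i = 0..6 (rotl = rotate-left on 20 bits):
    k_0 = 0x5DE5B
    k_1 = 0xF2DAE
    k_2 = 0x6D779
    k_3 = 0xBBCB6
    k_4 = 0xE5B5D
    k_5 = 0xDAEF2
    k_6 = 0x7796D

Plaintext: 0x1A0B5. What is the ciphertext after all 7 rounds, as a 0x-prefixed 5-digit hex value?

0x5A4DF

s_0 = plaintext = 0x1A0B5
s_1 = Round(s_0, k_0) = 0xD49C4
s_2 = Round(s_1, k_1) = 0xD4991
s_3 = Round(s_2, k_2) = 0x52362
s_4 = Round(s_3, k_3) = 0xABCDD
s_5 = Round(s_4, k_4) = 0xDE477
s_6 = Round(s_5, k_5) = 0xA194D
s_7 = Round(s_6, k_6) = 0x5A4DF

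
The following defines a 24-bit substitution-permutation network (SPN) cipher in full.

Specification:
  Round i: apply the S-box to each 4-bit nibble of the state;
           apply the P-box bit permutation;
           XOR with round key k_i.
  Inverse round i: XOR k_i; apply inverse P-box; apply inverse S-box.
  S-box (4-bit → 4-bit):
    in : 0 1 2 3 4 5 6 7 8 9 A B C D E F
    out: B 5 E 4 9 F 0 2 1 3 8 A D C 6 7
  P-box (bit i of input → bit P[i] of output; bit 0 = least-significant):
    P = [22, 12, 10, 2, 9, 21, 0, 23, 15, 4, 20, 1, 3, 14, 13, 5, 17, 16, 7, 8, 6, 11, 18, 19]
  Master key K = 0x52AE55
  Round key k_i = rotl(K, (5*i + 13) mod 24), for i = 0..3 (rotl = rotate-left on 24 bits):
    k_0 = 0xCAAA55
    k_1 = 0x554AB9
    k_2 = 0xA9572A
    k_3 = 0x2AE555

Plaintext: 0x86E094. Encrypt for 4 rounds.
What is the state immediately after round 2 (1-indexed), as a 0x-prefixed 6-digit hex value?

0xFDCD91

s_0 = plaintext = 0x86E094
s_1 = Round(s_0, k_0) = 0xAA4803
s_2 = Round(s_1, k_1) = 0xFDCD91
s_3 = Round(s_2, k_2) = 0xDD78C0
s_4 = Round(s_3, k_3) = 0xE636D0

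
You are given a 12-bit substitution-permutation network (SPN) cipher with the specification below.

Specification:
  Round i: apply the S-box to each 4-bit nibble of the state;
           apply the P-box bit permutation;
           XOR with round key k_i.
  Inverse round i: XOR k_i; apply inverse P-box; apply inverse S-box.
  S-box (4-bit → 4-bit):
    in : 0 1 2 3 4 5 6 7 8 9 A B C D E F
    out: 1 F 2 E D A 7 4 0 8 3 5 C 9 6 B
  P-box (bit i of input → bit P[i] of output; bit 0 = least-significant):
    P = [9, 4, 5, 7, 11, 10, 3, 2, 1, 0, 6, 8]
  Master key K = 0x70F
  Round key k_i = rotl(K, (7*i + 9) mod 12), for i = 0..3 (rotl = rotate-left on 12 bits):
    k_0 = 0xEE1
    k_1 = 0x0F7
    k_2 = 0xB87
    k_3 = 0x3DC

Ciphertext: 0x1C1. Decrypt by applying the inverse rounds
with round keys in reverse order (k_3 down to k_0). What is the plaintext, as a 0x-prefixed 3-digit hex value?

0x987

s_0 = ciphertext = 0x1C1
s_1 = InvRound(s_0, k_3) = 0x2CA
s_2 = InvRound(s_1, k_2) = 0x348
s_3 = InvRound(s_2, k_1) = 0xFC1
s_4 = InvRound(s_3, k_0) = 0x987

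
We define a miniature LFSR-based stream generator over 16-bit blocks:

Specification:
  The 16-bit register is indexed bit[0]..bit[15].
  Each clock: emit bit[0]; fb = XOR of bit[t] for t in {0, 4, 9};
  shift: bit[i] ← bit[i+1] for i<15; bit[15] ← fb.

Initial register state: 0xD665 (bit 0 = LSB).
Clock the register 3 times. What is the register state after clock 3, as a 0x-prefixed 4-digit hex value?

0x1ACC

reg_0 = 0xD665
clock 1: out=1, reg = 0x6B32
clock 2: out=0, reg = 0x3599
clock 3: out=1, reg = 0x1ACC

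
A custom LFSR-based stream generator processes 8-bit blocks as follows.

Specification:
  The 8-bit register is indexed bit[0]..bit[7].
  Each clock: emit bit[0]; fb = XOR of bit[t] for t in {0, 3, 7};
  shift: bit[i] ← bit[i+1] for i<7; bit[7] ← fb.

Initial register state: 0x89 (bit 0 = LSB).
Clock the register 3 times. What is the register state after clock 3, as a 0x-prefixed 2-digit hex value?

0xF1

reg_0 = 0x89
clock 1: out=1, reg = 0xC4
clock 2: out=0, reg = 0xE2
clock 3: out=0, reg = 0xF1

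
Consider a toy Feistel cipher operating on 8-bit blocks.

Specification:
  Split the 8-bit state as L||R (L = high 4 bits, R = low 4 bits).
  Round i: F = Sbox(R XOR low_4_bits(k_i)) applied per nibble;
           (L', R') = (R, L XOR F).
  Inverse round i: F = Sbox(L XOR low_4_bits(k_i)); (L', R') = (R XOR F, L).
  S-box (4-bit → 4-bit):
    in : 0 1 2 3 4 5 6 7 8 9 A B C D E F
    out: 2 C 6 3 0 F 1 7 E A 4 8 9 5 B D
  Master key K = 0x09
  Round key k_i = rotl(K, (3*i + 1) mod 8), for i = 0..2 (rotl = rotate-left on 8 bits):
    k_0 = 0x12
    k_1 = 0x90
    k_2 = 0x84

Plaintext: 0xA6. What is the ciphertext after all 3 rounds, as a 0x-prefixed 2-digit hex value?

s_0 = plaintext = 0xA6
s_1 = Round(s_0, k_0) = 0x6A
s_2 = Round(s_1, k_1) = 0xA2
s_3 = Round(s_2, k_2) = 0x2B

0x2B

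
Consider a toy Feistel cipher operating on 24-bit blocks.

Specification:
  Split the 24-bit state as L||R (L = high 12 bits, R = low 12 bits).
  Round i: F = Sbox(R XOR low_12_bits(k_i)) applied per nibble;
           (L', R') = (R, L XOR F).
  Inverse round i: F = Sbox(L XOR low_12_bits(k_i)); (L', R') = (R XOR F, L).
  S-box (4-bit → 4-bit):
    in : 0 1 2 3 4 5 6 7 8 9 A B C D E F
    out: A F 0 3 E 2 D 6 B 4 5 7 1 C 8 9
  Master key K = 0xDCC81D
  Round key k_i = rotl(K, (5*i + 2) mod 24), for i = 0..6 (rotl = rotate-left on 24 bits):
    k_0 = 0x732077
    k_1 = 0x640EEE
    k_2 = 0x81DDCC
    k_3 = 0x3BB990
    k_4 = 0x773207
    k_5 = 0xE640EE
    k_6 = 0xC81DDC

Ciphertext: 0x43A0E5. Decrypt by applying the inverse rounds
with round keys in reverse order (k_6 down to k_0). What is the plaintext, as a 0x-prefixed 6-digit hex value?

0xE939B0

s_0 = ciphertext = 0x43A0E5
s_1 = InvRound(s_0, k_6) = 0x46843A
s_2 = InvRound(s_1, k_5) = 0xA87468
s_3 = InvRound(s_2, k_4) = 0xFD2A87
s_4 = InvRound(s_3, k_3) = 0x767FD2
s_5 = InvRound(s_4, k_2) = 0xA85767
s_6 = InvRound(s_5, k_1) = 0x9B0A85
s_7 = InvRound(s_6, k_0) = 0xE939B0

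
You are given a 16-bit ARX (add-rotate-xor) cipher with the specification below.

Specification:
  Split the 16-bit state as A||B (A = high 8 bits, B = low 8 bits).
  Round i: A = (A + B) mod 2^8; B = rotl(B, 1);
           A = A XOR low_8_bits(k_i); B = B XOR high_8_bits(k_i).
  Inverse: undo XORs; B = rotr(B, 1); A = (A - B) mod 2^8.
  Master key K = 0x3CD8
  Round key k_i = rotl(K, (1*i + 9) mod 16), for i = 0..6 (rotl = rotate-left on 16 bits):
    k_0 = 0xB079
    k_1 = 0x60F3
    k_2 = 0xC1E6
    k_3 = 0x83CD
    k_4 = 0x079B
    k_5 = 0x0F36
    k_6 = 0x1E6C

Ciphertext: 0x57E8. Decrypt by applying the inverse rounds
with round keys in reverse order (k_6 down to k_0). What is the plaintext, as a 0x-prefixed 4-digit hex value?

s_0 = ciphertext = 0x57E8
s_1 = InvRound(s_0, k_6) = 0xC07B
s_2 = InvRound(s_1, k_5) = 0xBC3A
s_3 = InvRound(s_2, k_4) = 0x899E
s_4 = InvRound(s_3, k_3) = 0xB68E
s_5 = InvRound(s_4, k_2) = 0xA9A7
s_6 = InvRound(s_5, k_1) = 0x77E3
s_7 = InvRound(s_6, k_0) = 0x65A9

0x65A9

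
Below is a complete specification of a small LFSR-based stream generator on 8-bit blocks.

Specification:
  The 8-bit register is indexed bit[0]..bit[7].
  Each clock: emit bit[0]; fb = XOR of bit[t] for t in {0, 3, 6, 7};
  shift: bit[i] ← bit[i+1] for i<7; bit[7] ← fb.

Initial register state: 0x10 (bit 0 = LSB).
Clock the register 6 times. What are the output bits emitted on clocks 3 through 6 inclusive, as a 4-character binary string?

reg_0 = 0x10
clock 1: out=0, reg = 0x08
clock 2: out=0, reg = 0x84
clock 3: out=0, reg = 0xC2
clock 4: out=0, reg = 0x61
clock 5: out=1, reg = 0x30
clock 6: out=0, reg = 0x18

0010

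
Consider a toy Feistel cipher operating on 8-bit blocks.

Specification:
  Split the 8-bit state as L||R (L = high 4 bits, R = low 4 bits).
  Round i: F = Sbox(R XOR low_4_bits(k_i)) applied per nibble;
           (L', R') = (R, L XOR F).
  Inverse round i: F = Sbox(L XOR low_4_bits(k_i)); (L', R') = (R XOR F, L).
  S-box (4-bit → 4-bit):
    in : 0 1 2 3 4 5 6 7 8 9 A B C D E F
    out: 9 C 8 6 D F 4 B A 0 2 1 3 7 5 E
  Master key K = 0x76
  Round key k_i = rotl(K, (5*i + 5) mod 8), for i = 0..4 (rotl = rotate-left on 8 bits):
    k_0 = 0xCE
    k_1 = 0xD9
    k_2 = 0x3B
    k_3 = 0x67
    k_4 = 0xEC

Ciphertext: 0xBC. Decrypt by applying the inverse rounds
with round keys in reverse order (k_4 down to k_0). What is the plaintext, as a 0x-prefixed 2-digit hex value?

s_0 = ciphertext = 0xBC
s_1 = InvRound(s_0, k_4) = 0x7B
s_2 = InvRound(s_1, k_3) = 0x27
s_3 = InvRound(s_2, k_2) = 0x72
s_4 = InvRound(s_3, k_1) = 0x77
s_5 = InvRound(s_4, k_0) = 0x77

0x77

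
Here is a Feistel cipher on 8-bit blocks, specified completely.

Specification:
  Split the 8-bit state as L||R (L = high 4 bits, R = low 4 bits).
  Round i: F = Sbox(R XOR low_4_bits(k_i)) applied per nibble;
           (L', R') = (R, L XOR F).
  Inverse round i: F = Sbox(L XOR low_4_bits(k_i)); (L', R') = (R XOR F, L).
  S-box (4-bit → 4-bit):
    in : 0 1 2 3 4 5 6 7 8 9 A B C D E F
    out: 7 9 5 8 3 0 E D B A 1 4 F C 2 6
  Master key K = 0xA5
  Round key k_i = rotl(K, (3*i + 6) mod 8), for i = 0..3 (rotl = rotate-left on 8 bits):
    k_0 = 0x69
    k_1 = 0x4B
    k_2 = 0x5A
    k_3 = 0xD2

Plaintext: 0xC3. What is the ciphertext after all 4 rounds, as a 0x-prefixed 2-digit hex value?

s_0 = plaintext = 0xC3
s_1 = Round(s_0, k_0) = 0x3D
s_2 = Round(s_1, k_1) = 0xDD
s_3 = Round(s_2, k_2) = 0xD0
s_4 = Round(s_3, k_3) = 0x08

0x08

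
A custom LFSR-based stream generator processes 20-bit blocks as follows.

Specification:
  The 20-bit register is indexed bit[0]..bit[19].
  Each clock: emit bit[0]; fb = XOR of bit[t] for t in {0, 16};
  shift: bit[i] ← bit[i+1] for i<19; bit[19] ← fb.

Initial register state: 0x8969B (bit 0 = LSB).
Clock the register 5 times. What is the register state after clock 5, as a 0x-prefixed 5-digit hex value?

0x1C4B4

reg_0 = 0x8969B
clock 1: out=1, reg = 0xC4B4D
clock 2: out=1, reg = 0xE25A6
clock 3: out=0, reg = 0x712D3
clock 4: out=1, reg = 0x38969
clock 5: out=1, reg = 0x1C4B4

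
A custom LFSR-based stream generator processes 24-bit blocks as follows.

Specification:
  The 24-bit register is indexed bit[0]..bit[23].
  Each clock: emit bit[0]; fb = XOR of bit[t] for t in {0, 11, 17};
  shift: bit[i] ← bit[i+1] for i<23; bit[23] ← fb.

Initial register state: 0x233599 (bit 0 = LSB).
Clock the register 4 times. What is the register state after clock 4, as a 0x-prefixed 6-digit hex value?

0xE23359

reg_0 = 0x233599
clock 1: out=1, reg = 0x119ACC
clock 2: out=0, reg = 0x88CD66
clock 3: out=0, reg = 0xC466B3
clock 4: out=1, reg = 0xE23359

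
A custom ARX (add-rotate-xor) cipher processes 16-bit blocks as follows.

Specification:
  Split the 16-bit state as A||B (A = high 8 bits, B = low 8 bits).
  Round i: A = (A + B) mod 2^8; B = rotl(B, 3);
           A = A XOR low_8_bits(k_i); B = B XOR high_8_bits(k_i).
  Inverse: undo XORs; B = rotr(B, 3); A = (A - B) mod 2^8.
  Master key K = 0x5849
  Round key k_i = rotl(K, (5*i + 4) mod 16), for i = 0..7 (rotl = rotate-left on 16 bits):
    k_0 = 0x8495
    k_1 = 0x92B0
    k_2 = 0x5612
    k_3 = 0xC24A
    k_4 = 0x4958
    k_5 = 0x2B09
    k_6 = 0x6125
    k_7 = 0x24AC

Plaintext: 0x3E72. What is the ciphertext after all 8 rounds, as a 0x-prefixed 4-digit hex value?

0x6DD8

s_0 = plaintext = 0x3E72
s_1 = Round(s_0, k_0) = 0x2517
s_2 = Round(s_1, k_1) = 0x8C2A
s_3 = Round(s_2, k_2) = 0xA407
s_4 = Round(s_3, k_3) = 0xE1FA
s_5 = Round(s_4, k_4) = 0x839E
s_6 = Round(s_5, k_5) = 0x28DF
s_7 = Round(s_6, k_6) = 0x229F
s_8 = Round(s_7, k_7) = 0x6DD8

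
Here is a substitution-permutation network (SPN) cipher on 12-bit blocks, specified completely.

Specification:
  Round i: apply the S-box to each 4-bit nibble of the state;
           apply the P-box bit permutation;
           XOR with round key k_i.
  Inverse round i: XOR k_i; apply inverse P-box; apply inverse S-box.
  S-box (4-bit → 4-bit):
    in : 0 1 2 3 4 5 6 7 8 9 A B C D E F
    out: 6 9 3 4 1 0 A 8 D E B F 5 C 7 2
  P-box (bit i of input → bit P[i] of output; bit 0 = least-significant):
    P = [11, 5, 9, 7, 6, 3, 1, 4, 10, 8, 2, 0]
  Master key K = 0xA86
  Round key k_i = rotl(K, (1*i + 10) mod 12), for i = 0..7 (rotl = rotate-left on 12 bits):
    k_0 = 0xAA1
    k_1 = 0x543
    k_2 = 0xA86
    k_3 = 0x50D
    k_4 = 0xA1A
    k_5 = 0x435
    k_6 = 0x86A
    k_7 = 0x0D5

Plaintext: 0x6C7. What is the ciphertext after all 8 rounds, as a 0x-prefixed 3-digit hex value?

s_0 = plaintext = 0x6C7
s_1 = Round(s_0, k_0) = 0xB62
s_2 = Round(s_1, k_1) = 0x87E
s_3 = Round(s_2, k_2) = 0x4B3
s_4 = Round(s_3, k_3) = 0x357
s_5 = Round(s_4, k_4) = 0xA9E
s_6 = Round(s_5, k_5) = 0xB0E
s_7 = Round(s_6, k_6) = 0x745
s_8 = Round(s_7, k_7) = 0x094

0x094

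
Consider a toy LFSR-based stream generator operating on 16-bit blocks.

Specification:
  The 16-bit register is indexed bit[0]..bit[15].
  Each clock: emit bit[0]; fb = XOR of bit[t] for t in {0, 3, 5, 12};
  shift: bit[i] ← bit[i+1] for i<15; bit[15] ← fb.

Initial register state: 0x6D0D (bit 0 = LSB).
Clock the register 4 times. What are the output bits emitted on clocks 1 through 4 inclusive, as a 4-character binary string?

1011

reg_0 = 0x6D0D
clock 1: out=1, reg = 0x3686
clock 2: out=0, reg = 0x9B43
clock 3: out=1, reg = 0x4DA1
clock 4: out=1, reg = 0x26D0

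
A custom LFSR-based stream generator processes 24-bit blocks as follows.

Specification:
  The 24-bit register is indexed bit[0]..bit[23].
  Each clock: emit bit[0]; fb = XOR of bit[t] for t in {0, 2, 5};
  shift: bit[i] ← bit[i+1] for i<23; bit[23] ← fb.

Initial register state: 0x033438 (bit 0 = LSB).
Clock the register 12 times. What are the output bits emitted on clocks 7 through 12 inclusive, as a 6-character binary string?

000010

reg_0 = 0x033438
clock 1: out=0, reg = 0x819A1C
clock 2: out=0, reg = 0xC0CD0E
clock 3: out=0, reg = 0xE06687
clock 4: out=1, reg = 0x703343
clock 5: out=1, reg = 0xB819A1
clock 6: out=1, reg = 0x5C0CD0
clock 7: out=0, reg = 0x2E0668
clock 8: out=0, reg = 0x970334
clock 9: out=0, reg = 0x4B819A
clock 10: out=0, reg = 0x25C0CD
clock 11: out=1, reg = 0x12E066
clock 12: out=0, reg = 0x097033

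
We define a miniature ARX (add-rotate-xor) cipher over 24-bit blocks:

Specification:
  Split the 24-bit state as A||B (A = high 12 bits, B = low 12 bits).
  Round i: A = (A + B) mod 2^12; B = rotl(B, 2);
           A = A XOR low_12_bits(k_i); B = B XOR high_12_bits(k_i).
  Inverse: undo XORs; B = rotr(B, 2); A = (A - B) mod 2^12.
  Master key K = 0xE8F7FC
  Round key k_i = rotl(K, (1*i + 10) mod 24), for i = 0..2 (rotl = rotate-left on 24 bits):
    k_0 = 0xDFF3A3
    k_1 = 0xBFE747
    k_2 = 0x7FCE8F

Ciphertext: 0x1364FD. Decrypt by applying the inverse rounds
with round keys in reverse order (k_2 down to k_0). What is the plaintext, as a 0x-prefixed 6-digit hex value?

0x0C018C

s_0 = ciphertext = 0x1364FD
s_1 = InvRound(s_0, k_2) = 0xAF94C0
s_2 = InvRound(s_1, k_1) = 0x1EFBCF
s_3 = InvRound(s_2, k_0) = 0x0C018C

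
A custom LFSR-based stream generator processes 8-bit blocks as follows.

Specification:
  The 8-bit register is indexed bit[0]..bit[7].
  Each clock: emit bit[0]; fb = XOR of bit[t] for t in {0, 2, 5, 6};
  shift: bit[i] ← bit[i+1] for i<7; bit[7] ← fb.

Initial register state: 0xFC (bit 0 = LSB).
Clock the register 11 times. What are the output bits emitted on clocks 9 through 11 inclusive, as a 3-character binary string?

110

reg_0 = 0xFC
clock 1: out=0, reg = 0xFE
clock 2: out=0, reg = 0xFF
clock 3: out=1, reg = 0x7F
clock 4: out=1, reg = 0x3F
clock 5: out=1, reg = 0x9F
clock 6: out=1, reg = 0x4F
clock 7: out=1, reg = 0xA7
clock 8: out=1, reg = 0xD3
clock 9: out=1, reg = 0x69
clock 10: out=1, reg = 0xB4
clock 11: out=0, reg = 0x5A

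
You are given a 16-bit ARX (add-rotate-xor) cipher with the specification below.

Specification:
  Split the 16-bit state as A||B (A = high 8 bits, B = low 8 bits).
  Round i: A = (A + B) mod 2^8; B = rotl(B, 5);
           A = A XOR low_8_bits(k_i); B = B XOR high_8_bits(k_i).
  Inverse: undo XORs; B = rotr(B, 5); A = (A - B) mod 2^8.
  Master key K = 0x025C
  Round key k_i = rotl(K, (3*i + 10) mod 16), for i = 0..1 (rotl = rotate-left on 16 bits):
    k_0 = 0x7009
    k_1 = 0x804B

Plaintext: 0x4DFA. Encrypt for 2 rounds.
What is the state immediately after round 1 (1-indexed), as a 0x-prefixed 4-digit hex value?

s_0 = plaintext = 0x4DFA
s_1 = Round(s_0, k_0) = 0x4E2F
s_2 = Round(s_1, k_1) = 0x3665

0x4E2F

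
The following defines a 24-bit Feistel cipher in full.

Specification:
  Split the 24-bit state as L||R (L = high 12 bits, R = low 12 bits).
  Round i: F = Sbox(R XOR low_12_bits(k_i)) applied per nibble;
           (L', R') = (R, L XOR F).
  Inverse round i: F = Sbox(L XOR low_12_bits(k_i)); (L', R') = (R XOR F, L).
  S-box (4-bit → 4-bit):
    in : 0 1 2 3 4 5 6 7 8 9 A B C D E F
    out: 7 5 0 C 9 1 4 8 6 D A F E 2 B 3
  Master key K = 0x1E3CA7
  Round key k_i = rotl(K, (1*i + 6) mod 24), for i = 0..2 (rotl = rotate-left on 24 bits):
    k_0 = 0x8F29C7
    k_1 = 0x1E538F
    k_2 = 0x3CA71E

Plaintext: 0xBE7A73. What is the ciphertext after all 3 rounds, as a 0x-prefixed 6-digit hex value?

0x3A6EE8

s_0 = plaintext = 0xBE7A73
s_1 = Round(s_0, k_0) = 0xA7371E
s_2 = Round(s_1, k_1) = 0x71E3A6
s_3 = Round(s_2, k_2) = 0x3A6EE8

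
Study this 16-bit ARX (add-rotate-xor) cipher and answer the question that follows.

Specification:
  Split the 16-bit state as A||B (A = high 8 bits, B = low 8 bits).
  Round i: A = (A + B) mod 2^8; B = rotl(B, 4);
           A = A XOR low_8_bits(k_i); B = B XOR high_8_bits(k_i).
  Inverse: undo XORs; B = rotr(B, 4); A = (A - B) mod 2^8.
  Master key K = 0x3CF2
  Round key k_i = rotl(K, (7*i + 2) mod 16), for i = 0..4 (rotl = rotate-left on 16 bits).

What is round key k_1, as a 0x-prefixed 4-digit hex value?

K = 0x3CF2
k_0 = rotl(K, (7*0+2) mod 16) = rotl(K, 2) = 0xF3C8
k_1 = rotl(K, (7*1+2) mod 16) = rotl(K, 9) = 0xE479

0xE479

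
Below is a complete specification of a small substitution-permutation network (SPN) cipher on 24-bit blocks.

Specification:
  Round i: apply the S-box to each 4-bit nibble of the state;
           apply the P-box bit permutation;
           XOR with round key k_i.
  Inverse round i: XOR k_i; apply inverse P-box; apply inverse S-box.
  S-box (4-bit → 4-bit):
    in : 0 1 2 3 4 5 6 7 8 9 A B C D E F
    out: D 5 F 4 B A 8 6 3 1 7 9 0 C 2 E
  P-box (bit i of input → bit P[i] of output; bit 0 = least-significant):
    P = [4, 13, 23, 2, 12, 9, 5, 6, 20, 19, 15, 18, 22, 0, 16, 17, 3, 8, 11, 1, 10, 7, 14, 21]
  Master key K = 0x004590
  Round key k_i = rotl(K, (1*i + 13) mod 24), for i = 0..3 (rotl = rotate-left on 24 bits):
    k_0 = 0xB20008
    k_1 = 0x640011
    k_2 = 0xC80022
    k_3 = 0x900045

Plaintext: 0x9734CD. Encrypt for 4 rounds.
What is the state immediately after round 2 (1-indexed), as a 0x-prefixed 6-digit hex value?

0x03DDF3

s_0 = plaintext = 0x9734CD
s_1 = Round(s_0, k_0) = 0x2F0D0C
s_2 = Round(s_1, k_1) = 0x03DDF3
s_3 = Round(s_2, k_2) = 0x6FCE42
s_4 = Round(s_3, k_3) = 0x383B13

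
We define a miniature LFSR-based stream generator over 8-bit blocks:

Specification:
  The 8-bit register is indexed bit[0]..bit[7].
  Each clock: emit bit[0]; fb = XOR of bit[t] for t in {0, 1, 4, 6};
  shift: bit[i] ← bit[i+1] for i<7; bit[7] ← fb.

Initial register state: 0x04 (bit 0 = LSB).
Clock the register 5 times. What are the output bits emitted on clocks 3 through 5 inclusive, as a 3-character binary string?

100

reg_0 = 0x04
clock 1: out=0, reg = 0x02
clock 2: out=0, reg = 0x81
clock 3: out=1, reg = 0xC0
clock 4: out=0, reg = 0xE0
clock 5: out=0, reg = 0xF0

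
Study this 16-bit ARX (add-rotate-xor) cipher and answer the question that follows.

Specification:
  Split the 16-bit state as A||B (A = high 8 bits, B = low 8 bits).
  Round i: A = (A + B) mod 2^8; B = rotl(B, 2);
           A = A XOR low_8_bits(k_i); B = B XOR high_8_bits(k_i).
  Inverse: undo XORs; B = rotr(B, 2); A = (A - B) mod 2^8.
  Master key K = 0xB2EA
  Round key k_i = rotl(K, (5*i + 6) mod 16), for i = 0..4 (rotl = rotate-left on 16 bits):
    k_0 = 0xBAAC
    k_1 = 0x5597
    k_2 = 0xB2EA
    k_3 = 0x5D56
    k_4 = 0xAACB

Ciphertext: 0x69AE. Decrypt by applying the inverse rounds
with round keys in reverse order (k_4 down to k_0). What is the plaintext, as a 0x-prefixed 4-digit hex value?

0x1E6D

s_0 = ciphertext = 0x69AE
s_1 = InvRound(s_0, k_4) = 0xA101
s_2 = InvRound(s_1, k_3) = 0xE017
s_3 = InvRound(s_2, k_2) = 0xA169
s_4 = InvRound(s_3, k_1) = 0x270F
s_5 = InvRound(s_4, k_0) = 0x1E6D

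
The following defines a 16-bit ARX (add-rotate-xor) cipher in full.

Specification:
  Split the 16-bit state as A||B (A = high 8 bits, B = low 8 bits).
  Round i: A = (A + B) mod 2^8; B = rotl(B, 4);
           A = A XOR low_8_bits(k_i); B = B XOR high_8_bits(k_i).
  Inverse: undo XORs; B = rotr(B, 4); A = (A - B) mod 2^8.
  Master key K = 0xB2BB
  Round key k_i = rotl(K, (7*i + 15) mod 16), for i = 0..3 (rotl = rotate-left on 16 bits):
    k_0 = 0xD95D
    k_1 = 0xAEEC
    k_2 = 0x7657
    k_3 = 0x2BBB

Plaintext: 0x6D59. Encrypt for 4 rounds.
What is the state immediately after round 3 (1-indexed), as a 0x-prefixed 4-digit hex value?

s_0 = plaintext = 0x6D59
s_1 = Round(s_0, k_0) = 0x9B4C
s_2 = Round(s_1, k_1) = 0x0B6A
s_3 = Round(s_2, k_2) = 0x22D0
s_4 = Round(s_3, k_3) = 0x4926

0x22D0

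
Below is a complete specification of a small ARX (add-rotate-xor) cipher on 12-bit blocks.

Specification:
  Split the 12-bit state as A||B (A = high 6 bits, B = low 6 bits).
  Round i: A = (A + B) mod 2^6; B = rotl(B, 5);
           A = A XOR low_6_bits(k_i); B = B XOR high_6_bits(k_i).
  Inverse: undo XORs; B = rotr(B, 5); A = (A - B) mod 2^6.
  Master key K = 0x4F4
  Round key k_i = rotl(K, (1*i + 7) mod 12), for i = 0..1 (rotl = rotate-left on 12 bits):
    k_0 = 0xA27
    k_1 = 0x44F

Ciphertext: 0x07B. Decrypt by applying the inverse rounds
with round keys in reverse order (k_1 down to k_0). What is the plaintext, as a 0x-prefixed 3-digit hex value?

s_0 = ciphertext = 0x07B
s_1 = InvRound(s_0, k_1) = 0xE55
s_2 = InvRound(s_1, k_0) = 0x8FB

0x8FB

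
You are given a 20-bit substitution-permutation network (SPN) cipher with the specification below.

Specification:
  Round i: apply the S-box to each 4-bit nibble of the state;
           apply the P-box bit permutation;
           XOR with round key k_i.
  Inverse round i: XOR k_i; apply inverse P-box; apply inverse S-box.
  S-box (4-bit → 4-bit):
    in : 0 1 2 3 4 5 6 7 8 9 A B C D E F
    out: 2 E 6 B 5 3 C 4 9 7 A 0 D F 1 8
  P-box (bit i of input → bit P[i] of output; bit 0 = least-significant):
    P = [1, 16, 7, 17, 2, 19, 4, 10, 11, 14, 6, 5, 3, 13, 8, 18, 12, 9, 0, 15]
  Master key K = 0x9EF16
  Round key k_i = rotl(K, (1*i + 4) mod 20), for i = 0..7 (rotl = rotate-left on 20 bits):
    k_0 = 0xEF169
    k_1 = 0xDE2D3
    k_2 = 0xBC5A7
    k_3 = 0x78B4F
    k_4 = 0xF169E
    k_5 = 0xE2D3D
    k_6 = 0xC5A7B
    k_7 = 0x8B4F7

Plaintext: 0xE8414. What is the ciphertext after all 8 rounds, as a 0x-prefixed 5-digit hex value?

s_0 = plaintext = 0xE8414
s_1 = Round(s_0, k_0) = 0x2EDB3
s_2 = Round(s_1, k_1) = 0xEA8B8
s_3 = Round(s_2, k_2) = 0xDFD85
s_4 = Round(s_3, k_3) = 0x25528
s_5 = Round(s_4, k_4) = 0x57C85
s_6 = Round(s_5, k_5) = 0xF325B
s_7 = Round(s_6, k_6) = 0x0BA37
s_8 = Round(s_7, k_7) = 0x0F253

0x0F253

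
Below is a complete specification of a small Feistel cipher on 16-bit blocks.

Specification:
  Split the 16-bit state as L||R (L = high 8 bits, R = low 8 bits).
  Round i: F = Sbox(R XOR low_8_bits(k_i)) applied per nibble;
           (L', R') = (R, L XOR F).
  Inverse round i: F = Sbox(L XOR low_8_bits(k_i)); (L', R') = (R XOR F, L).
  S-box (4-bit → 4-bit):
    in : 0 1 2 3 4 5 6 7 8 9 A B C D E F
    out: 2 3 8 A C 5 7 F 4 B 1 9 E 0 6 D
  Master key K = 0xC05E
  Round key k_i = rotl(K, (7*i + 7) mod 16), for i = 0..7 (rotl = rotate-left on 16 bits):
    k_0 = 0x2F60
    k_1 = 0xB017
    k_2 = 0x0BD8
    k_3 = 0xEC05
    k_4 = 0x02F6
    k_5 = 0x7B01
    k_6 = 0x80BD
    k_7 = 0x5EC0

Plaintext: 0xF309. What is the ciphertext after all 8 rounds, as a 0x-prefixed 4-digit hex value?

s_0 = plaintext = 0xF309
s_1 = Round(s_0, k_0) = 0x0988
s_2 = Round(s_1, k_1) = 0x88B4
s_3 = Round(s_2, k_2) = 0xB4F6
s_4 = Round(s_3, k_3) = 0xF66E
s_5 = Round(s_4, k_4) = 0x6E42
s_6 = Round(s_5, k_5) = 0x42A4
s_7 = Round(s_6, k_6) = 0xA479
s_8 = Round(s_7, k_7) = 0x793F

0x793F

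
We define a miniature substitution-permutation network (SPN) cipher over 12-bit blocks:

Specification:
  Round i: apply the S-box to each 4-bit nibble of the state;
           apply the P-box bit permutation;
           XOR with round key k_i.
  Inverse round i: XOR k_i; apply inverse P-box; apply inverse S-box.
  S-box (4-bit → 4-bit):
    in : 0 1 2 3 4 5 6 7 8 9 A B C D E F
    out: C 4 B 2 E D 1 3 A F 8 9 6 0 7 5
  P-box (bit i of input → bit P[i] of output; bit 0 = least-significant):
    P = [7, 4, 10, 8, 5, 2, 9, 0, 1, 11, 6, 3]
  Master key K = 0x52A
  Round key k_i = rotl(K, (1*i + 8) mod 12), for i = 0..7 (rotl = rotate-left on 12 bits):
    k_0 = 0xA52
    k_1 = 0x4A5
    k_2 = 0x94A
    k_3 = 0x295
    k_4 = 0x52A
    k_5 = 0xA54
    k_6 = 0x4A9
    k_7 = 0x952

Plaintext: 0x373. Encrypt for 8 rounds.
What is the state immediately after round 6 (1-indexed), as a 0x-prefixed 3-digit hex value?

0xF77

s_0 = plaintext = 0x373
s_1 = Round(s_0, k_0) = 0x266
s_2 = Round(s_1, k_1) = 0xC0F
s_3 = Round(s_2, k_2) = 0x78B
s_4 = Round(s_3, k_3) = 0xB12
s_5 = Round(s_4, k_4) = 0x6B0
s_6 = Round(s_5, k_5) = 0xF77
s_7 = Round(s_6, k_6) = 0x45F
s_8 = Round(s_7, k_7) = 0x7BB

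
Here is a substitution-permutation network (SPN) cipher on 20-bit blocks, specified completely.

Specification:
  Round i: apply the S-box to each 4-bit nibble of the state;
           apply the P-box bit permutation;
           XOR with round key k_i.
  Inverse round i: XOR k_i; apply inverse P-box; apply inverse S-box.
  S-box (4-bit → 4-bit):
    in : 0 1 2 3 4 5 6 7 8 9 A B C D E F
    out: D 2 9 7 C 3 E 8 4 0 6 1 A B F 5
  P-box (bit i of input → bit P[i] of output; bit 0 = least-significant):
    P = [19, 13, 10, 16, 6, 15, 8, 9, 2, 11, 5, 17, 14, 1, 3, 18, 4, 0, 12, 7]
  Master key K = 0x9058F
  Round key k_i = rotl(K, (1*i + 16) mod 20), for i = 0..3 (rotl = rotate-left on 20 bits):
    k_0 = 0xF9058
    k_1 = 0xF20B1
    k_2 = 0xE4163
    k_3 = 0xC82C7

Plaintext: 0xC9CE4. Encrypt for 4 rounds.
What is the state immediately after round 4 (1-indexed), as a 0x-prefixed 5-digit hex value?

s_0 = plaintext = 0xC9CE4
s_1 = Round(s_0, k_0) = 0xC1F99
s_2 = Round(s_1, k_1) = 0xF2016
s_3 = Round(s_2, k_2) = 0x9B557
s_4 = Round(s_3, k_3) = 0xD4A83

0xD4A83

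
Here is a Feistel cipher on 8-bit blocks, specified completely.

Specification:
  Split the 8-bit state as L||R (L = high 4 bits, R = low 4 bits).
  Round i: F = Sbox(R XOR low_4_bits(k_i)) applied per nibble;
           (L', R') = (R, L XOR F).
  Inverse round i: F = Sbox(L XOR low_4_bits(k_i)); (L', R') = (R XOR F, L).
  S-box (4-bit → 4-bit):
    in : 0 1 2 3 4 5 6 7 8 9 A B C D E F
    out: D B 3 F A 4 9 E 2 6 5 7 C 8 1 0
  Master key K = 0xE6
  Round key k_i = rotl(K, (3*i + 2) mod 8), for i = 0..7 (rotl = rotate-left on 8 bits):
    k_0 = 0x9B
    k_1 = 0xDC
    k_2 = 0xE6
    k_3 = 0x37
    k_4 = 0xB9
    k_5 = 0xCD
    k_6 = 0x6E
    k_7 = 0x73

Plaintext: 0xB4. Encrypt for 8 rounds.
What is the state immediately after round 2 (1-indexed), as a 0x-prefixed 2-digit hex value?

s_0 = plaintext = 0xB4
s_1 = Round(s_0, k_0) = 0x4B
s_2 = Round(s_1, k_1) = 0xBA
s_3 = Round(s_2, k_2) = 0xA7
s_4 = Round(s_3, k_3) = 0x77
s_5 = Round(s_4, k_4) = 0x76
s_6 = Round(s_5, k_5) = 0x60
s_7 = Round(s_6, k_6) = 0x07
s_8 = Round(s_7, k_7) = 0x7A

0xBA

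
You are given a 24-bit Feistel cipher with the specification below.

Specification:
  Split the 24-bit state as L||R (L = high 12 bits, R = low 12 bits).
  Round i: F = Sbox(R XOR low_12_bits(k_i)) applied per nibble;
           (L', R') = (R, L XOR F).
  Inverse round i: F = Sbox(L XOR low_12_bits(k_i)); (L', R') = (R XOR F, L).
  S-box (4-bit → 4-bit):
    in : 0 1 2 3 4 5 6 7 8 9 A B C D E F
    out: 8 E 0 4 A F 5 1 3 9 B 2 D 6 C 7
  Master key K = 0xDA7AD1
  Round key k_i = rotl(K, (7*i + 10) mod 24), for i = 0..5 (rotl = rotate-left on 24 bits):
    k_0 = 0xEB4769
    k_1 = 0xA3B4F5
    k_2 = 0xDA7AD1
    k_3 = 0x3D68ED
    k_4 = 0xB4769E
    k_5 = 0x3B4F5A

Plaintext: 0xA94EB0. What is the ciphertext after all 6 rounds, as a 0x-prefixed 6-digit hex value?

s_0 = plaintext = 0xA94EB0
s_1 = Round(s_0, k_0) = 0xEB03FD
s_2 = Round(s_1, k_1) = 0x3FDF33
s_3 = Round(s_2, k_2) = 0xF33C3D
s_4 = Round(s_3, k_3) = 0xC3D55B
s_5 = Round(s_4, k_4) = 0x55B8E2
s_6 = Round(s_5, k_5) = 0x8E2478

0x8E2478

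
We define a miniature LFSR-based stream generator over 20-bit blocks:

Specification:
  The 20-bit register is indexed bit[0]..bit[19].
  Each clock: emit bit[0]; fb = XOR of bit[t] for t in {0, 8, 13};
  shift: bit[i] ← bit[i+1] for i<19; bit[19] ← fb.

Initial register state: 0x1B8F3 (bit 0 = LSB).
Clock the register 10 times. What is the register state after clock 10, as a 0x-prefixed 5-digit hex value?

reg_0 = 0x1B8F3
clock 1: out=1, reg = 0x0DC79
clock 2: out=1, reg = 0x86E3C
clock 3: out=0, reg = 0xC371E
clock 4: out=0, reg = 0x61B8F
clock 5: out=1, reg = 0x30DC7
clock 6: out=1, reg = 0x186E3
clock 7: out=1, reg = 0x8C371
clock 8: out=1, reg = 0x461B8
clock 9: out=0, reg = 0x230DC
clock 10: out=0, reg = 0x9186E

0x9186E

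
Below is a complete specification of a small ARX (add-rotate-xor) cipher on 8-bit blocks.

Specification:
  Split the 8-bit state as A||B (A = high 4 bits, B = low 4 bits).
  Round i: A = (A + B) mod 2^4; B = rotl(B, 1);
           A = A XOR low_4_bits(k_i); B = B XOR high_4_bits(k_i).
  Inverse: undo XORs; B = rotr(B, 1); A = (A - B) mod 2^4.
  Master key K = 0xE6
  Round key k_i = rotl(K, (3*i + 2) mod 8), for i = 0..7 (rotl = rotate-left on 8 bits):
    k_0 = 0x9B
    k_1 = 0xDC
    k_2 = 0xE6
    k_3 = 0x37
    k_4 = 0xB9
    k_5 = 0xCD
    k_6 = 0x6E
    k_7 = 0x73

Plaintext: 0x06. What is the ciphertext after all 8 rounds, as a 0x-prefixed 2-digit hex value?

0x86

s_0 = plaintext = 0x06
s_1 = Round(s_0, k_0) = 0xD5
s_2 = Round(s_1, k_1) = 0xE7
s_3 = Round(s_2, k_2) = 0x30
s_4 = Round(s_3, k_3) = 0x43
s_5 = Round(s_4, k_4) = 0xED
s_6 = Round(s_5, k_5) = 0x67
s_7 = Round(s_6, k_6) = 0x38
s_8 = Round(s_7, k_7) = 0x86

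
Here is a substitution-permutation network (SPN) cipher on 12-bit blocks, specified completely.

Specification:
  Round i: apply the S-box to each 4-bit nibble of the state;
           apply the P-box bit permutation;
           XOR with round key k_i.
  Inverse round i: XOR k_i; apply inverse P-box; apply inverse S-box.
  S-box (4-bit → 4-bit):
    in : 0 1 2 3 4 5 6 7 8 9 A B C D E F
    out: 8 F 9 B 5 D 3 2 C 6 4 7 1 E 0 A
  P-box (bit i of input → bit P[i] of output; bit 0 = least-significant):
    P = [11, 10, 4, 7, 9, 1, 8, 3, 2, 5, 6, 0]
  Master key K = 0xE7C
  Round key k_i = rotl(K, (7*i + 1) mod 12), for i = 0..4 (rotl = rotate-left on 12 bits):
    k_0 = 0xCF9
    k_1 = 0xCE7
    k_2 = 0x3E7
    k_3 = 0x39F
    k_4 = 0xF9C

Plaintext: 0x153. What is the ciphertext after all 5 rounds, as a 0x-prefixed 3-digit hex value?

0x750

s_0 = plaintext = 0x153
s_1 = Round(s_0, k_0) = 0x314
s_2 = Round(s_1, k_1) = 0x7D8
s_3 = Round(s_2, k_2) = 0x25D
s_4 = Round(s_3, k_3) = 0x402
s_5 = Round(s_4, k_4) = 0x750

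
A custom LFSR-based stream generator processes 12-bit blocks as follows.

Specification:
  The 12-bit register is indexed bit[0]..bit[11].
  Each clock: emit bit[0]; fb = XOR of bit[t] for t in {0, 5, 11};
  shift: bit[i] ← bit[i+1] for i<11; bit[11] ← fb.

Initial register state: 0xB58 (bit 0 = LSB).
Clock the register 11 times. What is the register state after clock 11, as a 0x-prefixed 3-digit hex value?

0xD03

reg_0 = 0xB58
clock 1: out=0, reg = 0xDAC
clock 2: out=0, reg = 0x6D6
clock 3: out=0, reg = 0x36B
clock 4: out=1, reg = 0x1B5
clock 5: out=1, reg = 0x0DA
clock 6: out=0, reg = 0x06D
clock 7: out=1, reg = 0x036
clock 8: out=0, reg = 0x81B
clock 9: out=1, reg = 0x40D
clock 10: out=1, reg = 0xA06
clock 11: out=0, reg = 0xD03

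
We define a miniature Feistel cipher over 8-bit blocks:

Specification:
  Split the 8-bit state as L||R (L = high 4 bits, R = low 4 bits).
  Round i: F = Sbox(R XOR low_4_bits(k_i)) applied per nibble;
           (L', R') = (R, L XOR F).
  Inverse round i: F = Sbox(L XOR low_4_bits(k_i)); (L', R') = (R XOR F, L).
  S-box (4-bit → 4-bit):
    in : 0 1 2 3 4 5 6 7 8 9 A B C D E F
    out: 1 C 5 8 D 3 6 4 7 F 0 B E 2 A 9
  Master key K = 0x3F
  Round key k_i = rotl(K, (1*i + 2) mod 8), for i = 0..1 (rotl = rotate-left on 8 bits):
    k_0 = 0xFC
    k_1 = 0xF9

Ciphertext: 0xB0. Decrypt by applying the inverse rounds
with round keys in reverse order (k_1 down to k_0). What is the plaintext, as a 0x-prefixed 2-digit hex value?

0x45

s_0 = ciphertext = 0xB0
s_1 = InvRound(s_0, k_1) = 0x5B
s_2 = InvRound(s_1, k_0) = 0x45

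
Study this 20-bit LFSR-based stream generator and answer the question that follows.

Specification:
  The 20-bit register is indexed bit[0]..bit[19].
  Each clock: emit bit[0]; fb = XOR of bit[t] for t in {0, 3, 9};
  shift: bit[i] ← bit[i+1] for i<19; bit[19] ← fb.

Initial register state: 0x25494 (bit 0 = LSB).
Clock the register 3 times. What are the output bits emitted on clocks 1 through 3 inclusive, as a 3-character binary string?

001

reg_0 = 0x25494
clock 1: out=0, reg = 0x12A4A
clock 2: out=0, reg = 0x09525
clock 3: out=1, reg = 0x84A92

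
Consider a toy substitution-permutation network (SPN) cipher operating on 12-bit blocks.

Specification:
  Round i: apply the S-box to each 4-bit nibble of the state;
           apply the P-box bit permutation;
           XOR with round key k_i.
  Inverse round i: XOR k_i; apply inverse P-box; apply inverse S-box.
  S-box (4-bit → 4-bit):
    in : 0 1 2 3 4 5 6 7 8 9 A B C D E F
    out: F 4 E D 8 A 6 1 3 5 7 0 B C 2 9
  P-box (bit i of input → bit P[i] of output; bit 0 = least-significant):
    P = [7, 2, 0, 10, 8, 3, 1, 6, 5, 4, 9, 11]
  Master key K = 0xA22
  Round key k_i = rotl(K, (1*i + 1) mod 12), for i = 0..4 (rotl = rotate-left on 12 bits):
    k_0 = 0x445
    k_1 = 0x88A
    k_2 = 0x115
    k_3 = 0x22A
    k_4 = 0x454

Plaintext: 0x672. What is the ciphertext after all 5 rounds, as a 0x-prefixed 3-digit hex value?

0xB59

s_0 = plaintext = 0x672
s_1 = Round(s_0, k_0) = 0x350
s_2 = Round(s_1, k_1) = 0x667
s_3 = Round(s_2, k_2) = 0x38F
s_4 = Round(s_3, k_3) = 0xD82
s_5 = Round(s_4, k_4) = 0xB59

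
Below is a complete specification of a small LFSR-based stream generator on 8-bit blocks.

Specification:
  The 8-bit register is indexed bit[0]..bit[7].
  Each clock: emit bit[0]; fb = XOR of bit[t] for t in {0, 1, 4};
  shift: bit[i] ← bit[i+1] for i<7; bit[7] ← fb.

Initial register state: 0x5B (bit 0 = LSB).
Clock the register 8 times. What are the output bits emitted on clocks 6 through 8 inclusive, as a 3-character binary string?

reg_0 = 0x5B
clock 1: out=1, reg = 0xAD
clock 2: out=1, reg = 0xD6
clock 3: out=0, reg = 0x6B
clock 4: out=1, reg = 0x35
clock 5: out=1, reg = 0x1A
clock 6: out=0, reg = 0x0D
clock 7: out=1, reg = 0x86
clock 8: out=0, reg = 0xC3

010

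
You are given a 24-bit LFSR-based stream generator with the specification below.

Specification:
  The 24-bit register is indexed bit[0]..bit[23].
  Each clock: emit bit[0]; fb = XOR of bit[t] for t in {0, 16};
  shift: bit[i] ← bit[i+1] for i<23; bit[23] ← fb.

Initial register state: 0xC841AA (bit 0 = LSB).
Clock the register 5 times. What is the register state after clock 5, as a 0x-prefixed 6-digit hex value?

0x16420D

reg_0 = 0xC841AA
clock 1: out=0, reg = 0x6420D5
clock 2: out=1, reg = 0xB2106A
clock 3: out=0, reg = 0x590835
clock 4: out=1, reg = 0x2C841A
clock 5: out=0, reg = 0x16420D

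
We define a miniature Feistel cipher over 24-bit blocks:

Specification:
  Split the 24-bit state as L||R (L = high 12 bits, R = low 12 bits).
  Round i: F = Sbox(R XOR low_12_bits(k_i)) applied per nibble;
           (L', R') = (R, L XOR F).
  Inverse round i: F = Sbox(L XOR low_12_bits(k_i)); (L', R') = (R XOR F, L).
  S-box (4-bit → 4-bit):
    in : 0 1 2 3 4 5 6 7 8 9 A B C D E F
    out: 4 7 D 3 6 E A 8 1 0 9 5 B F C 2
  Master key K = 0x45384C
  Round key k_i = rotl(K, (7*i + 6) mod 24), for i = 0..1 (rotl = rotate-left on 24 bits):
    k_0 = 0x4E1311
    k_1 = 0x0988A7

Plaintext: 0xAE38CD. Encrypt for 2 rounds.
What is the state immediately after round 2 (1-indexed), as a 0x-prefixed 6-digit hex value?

s_0 = plaintext = 0xAE38CD
s_1 = Round(s_0, k_0) = 0x8CDF18
s_2 = Round(s_1, k_1) = 0xF1809F

0xF1809F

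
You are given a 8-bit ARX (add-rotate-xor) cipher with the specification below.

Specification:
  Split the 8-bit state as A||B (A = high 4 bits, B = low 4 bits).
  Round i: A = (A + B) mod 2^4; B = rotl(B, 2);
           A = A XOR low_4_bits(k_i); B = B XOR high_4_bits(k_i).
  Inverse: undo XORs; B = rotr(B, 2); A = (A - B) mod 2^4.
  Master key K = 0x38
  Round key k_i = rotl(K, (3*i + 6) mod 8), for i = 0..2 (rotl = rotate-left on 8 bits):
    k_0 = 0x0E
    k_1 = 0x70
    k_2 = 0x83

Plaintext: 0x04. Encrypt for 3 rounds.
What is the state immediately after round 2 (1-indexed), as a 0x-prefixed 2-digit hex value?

s_0 = plaintext = 0x04
s_1 = Round(s_0, k_0) = 0xA1
s_2 = Round(s_1, k_1) = 0xB3
s_3 = Round(s_2, k_2) = 0xD4

0xB3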